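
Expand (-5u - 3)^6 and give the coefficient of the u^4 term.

84375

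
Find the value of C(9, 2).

C(9,2) = (9·8) / 2! = 72 / 2 = 36.

36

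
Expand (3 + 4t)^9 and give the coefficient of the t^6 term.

The general term is C(9,j)·(3)^j·(4t)^(9-j); the t^6 term has j = 3.
C(9,3) = 84.
Coefficient = C(9,3) · 3^3 · 4^6 = 84 · 27 · 4096 = 9289728.

9289728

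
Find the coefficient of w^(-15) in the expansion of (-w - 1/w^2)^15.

General term: C(15,j)·(-w)^j·(-1/w^2)^(15-j), with w-exponent 1j − 2(15−j) = 3j − 30.
Set 3j − 30 = -15: j = 5.
C(15,5) = 3003; (-1)^5 = -1; (-1)^10 = 1.
Coefficient = 3003 · (-1) · 1 = -3003.

-3003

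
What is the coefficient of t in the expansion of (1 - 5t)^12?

The general term is C(12,j)·(1)^j·(-5t)^(12-j); the t^1 term has j = 11.
C(12,11) = 12.
Coefficient = C(12,11) · (-5)^1 = 12 · (-5) = -60.

-60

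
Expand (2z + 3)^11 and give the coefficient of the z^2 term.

4330260

The general term is C(11,j)·(2z)^j·(3)^(11-j); the z^2 term has j = 2.
C(11,2) = 55.
Coefficient = C(11,2) · 2^2 · 3^9 = 55 · 4 · 19683 = 4330260.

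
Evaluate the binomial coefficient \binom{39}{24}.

C(39,24) = C(39,15) by symmetry.
C(39,15) = (39·38·37·36·35·34·33·32·31·30·29·28·27·26·25) / 15! = 32876032921054202880000 / 1307674368000 = 25140840660.

25140840660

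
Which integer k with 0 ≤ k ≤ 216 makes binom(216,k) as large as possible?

108

C(216,k) is maximized at k = 216/2 = 108.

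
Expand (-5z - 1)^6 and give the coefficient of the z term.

30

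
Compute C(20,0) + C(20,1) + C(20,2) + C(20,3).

1 + 20 + 190 + 1140 = 1351.

1351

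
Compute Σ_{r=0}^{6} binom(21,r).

82160

1 + 21 + 210 + 1330 + 5985 + 20349 + 54264 = 82160.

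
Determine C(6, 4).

15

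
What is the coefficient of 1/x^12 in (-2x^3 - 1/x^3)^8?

112

General term: C(8,j)·(-2x^3)^j·(-1/x^3)^(8-j), with x-exponent 3j − 3(8−j) = 6j − 24.
Set 6j − 24 = -12: j = 2.
C(8,2) = 28; (-2)^2 = 4; (-1)^6 = 1.
Coefficient = 28 · 4 · 1 = 112.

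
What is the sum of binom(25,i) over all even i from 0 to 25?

Half of (1+1)^25 + (1−1)^25 gives the even-index sum: 2^24 = 16777216.

16777216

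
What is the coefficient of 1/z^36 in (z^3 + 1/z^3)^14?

14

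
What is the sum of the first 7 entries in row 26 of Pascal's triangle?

313912

1 + 26 + 325 + 2600 + 14950 + 65780 + 230230 = 313912.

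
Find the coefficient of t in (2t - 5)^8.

The general term is C(8,j)·(2t)^j·(-5)^(8-j); the t^1 term has j = 1.
C(8,1) = 8.
Coefficient = C(8,1) · 2^1 · (-5)^7 = 8 · 2 · (-78125) = -1250000.

-1250000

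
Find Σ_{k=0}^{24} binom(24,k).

16777216

The entries of row 24 sum to 2^24 = 16777216.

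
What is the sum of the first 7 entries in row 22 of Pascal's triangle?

1 + 22 + 231 + 1540 + 7315 + 26334 + 74613 = 110056.

110056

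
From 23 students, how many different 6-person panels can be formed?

100947

This is C(23,6) = 100947.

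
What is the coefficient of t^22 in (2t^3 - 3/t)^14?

General term: C(14,j)·(2t^3)^j·(-3/t)^(14-j), with t-exponent 3j − 1(14−j) = 4j − 14.
Set 4j − 14 = 22: j = 9.
C(14,9) = 2002; 2^9 = 512; (-3)^5 = -243.
Coefficient = 2002 · 512 · (-243) = -249080832.

-249080832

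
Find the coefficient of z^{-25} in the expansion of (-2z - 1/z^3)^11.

General term: C(11,j)·(-2z)^j·(-1/z^3)^(11-j), with z-exponent 1j − 3(11−j) = 4j − 33.
Set 4j − 33 = -25: j = 2.
C(11,2) = 55; (-2)^2 = 4; (-1)^9 = -1.
Coefficient = 55 · 4 · (-1) = -220.

-220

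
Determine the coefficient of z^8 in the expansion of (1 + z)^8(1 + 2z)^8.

Coefficient of z^8 = Σ_{j} C(8,j)·1^j·C(8,8-j)·2^(8-j) for j from 0 to 8.
= 256 + 8192 + 50176 + 100352 + 78400 + 25088 + 3136 + 128 + 1 = 265729.

265729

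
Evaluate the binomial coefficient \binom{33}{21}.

354817320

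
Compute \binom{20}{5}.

15504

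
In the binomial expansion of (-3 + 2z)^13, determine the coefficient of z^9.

29652480

The general term is C(13,j)·(-3)^j·(2z)^(13-j); the z^9 term has j = 4.
C(13,4) = 715.
Coefficient = C(13,4) · (-3)^4 · 2^9 = 715 · 81 · 512 = 29652480.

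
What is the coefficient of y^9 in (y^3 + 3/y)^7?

945

General term: C(7,j)·(y^3)^j·(3/y)^(7-j), with y-exponent 3j − 1(7−j) = 4j − 7.
Set 4j − 7 = 9: j = 4.
C(7,4) = 35; 1^4 = 1; 3^3 = 27.
Coefficient = 35 · 1 · 27 = 945.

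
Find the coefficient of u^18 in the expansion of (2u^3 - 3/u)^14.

560431872

General term: C(14,j)·(2u^3)^j·(-3/u)^(14-j), with u-exponent 3j − 1(14−j) = 4j − 14.
Set 4j − 14 = 18: j = 8.
C(14,8) = 3003; 2^8 = 256; (-3)^6 = 729.
Coefficient = 3003 · 256 · 729 = 560431872.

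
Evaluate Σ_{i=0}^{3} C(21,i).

1 + 21 + 210 + 1330 = 1562.

1562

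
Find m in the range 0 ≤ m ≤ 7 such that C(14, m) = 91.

2

C(14,m) increases on 0 ≤ m ≤ 7. C(14,1) = 14 and C(14,2) = 91, so m = 2.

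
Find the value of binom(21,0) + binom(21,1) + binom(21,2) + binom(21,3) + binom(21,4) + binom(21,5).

27896

1 + 21 + 210 + 1330 + 5985 + 20349 = 27896.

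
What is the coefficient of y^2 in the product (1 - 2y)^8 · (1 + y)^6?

Coefficient of y^2 = Σ_{j} C(8,j)·(-2)^j·C(6,2-j)·1^(2-j) for j from 0 to 2.
= 15 + (-96) + 112 = 31.

31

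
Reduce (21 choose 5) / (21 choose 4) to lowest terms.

C(n,k+1)/C(n,k) = (n−k)/(k+1) = (21−4)/(4+1) = 17/5.

17/5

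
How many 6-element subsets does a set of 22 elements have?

74613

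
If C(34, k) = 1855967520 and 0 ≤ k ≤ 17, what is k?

C(34,k) increases on 0 ≤ k ≤ 17. C(34,14) = 1391975640 and C(34,15) = 1855967520, so k = 15.

15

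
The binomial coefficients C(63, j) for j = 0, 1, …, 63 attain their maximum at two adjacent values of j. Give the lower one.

31

For odd n = 63, C(63,j) peaks at j = (n−1)/2 and (n+1)/2; the lower is 31.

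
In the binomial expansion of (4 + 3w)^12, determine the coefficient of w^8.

831409920

The general term is C(12,j)·(4)^j·(3w)^(12-j); the w^8 term has j = 4.
C(12,4) = 495.
Coefficient = C(12,4) · 4^4 · 3^8 = 495 · 256 · 6561 = 831409920.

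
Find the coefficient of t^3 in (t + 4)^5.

160

The general term is C(5,j)·(t)^j·(4)^(5-j); the t^3 term has j = 3.
C(5,3) = 10.
Coefficient = C(5,3) · 4^2 = 10 · 16 = 160.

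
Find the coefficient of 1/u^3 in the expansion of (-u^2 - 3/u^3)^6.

General term: C(6,j)·(-u^2)^j·(-3/u^3)^(6-j), with u-exponent 2j − 3(6−j) = 5j − 18.
Set 5j − 18 = -3: j = 3.
C(6,3) = 20; (-1)^3 = -1; (-3)^3 = -27.
Coefficient = 20 · (-1) · (-27) = 540.

540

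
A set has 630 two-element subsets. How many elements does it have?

36

n(n−1)/2 = 630 ⇒ n(n−1) = 1260. Since 36·35 = 1260, n = 36.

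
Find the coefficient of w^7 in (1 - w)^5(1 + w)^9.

Coefficient of w^7 = Σ_{j} C(5,j)·(-1)^j·C(9,7-j)·1^(7-j) for j from 0 to 5.
= 36 + (-420) + 1260 + (-1260) + 420 + (-36) = 0.

0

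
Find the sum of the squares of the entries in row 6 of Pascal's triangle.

By Vandermonde's identity, Σ C(6,k)² = C(12,6) = 924.

924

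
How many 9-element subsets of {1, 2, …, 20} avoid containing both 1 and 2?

All 9-subsets: C(20,9) = 167960. Those containing both fixed elements: C(18,7) = 31824.
167960 − 31824 = 136136.

136136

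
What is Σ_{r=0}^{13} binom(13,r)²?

10400600

Σ C(13,r)² is the coefficient of x^13 in (1+x)^13(1+x)^13 = (1+x)^26, i.e. C(26,13) = 10400600.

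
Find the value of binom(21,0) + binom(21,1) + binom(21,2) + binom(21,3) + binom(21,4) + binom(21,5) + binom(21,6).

82160

1 + 21 + 210 + 1330 + 5985 + 20349 + 54264 = 82160.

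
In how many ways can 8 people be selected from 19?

This is C(19,8) = 75582.

75582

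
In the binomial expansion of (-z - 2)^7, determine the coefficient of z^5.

-84

The general term is C(7,j)·(-z)^j·(-2)^(7-j); the z^5 term has j = 5.
C(7,5) = 21.
Coefficient = C(7,5) · (-1)^5 · (-2)^2 = 21 · (-1) · 4 = -84.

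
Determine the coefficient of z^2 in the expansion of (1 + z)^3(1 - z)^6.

Coefficient of z^2 = Σ_{j} C(3,j)·1^j·C(6,2-j)·(-1)^(2-j) for j from 0 to 2.
= 15 + (-18) + 3 = 0.

0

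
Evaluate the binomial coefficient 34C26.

18156204

C(34,26) = C(34,8) by symmetry.
C(34,8) = (34·33·32·31·30·29·28·27) / 8! = 732058145280 / 40320 = 18156204.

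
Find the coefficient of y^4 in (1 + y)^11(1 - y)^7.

Coefficient of y^4 = Σ_{j} C(11,j)·1^j·C(7,4-j)·(-1)^(4-j) for j from 0 to 4.
= 35 + (-385) + 1155 + (-1155) + 330 = -20.

-20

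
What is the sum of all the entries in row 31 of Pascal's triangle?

Setting x = 1 in (1+x)^31 gives Σ C(31,k) = 2^31 = 2147483648.

2147483648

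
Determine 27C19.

C(27,19) = C(27,8) by symmetry.
C(27,8) = (27·26·25·24·23·22·21·20) / 8! = 89513424000 / 40320 = 2220075.

2220075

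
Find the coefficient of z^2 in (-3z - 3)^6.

10935

The general term is C(6,j)·(-3z)^j·(-3)^(6-j); the z^2 term has j = 2.
C(6,2) = 15.
Coefficient = C(6,2) · (-3)^2 · (-3)^4 = 15 · 9 · 81 = 10935.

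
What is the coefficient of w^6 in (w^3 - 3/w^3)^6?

135

General term: C(6,j)·(w^3)^j·(-3/w^3)^(6-j), with w-exponent 3j − 3(6−j) = 6j − 18.
Set 6j − 18 = 6: j = 4.
C(6,4) = 15; 1^4 = 1; (-3)^2 = 9.
Coefficient = 15 · 1 · 9 = 135.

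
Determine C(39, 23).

37711260990

C(39,23) = C(39,16) by symmetry.
C(39,16) = (39·38·37·36·35·34·33·32·31·30·29·28·27·26·25·24) / 16! = 789024790105300869120000 / 20922789888000 = 37711260990.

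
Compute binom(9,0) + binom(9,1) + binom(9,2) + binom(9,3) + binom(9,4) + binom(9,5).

382

1 + 9 + 36 + 84 + 126 + 126 = 382.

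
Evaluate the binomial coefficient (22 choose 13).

497420

C(22,13) = C(22,9) by symmetry.
C(22,9) = (22·21·20·19·18·17·16·15·14) / 9! = 180503769600 / 362880 = 497420.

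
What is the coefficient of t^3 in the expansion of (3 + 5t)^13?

The general term is C(13,j)·(3)^j·(5t)^(13-j); the t^3 term has j = 10.
C(13,10) = 286.
Coefficient = C(13,10) · 3^10 · 5^3 = 286 · 59049 · 125 = 2111001750.

2111001750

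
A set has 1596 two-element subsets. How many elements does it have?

n(n−1)/2 = 1596 ⇒ n(n−1) = 3192. Since 57·56 = 3192, n = 57.

57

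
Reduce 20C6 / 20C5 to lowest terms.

C(n,k+1)/C(n,k) = (n−k)/(k+1) = (20−5)/(5+1) = 15/6 = 5/2.

5/2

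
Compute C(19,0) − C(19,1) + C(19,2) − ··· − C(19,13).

The partial alternating sum Σ_{k=0}^{13} (−1)^k C(19,k) = (−1)^13 C(18,13) = -8568.

-8568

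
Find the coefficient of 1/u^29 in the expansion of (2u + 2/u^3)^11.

22528

General term: C(11,j)·(2u)^j·(2/u^3)^(11-j), with u-exponent 1j − 3(11−j) = 4j − 33.
Set 4j − 33 = -29: j = 1.
C(11,1) = 11; 2^1 = 2; 2^10 = 1024.
Coefficient = 11 · 2 · 1024 = 22528.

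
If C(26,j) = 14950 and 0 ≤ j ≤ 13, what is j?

C(26,j) increases on 0 ≤ j ≤ 13. C(26,3) = 2600 and C(26,4) = 14950, so j = 4.

4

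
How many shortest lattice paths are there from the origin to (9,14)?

817190

Each path is a sequence of 23 steps with 9 rights: C(23,9) = 817190.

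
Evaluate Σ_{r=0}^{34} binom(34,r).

The entries of row 34 sum to 2^34 = 17179869184.

17179869184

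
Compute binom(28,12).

C(28,12) = (28·27·26·25·24·23·22·21·20·19·18·17) / 12! = 14572069319808000 / 479001600 = 30421755.

30421755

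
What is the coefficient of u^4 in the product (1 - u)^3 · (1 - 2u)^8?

Coefficient of u^4 = Σ_{j} C(3,j)·(-1)^j·C(8,4-j)·(-2)^(4-j) for j from 0 to 3.
= 1120 + 1344 + 336 + 16 = 2816.

2816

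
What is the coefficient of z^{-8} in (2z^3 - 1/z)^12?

General term: C(12,j)·(2z^3)^j·(-1/z)^(12-j), with z-exponent 3j − 1(12−j) = 4j − 12.
Set 4j − 12 = -8: j = 1.
C(12,1) = 12; 2^1 = 2; (-1)^11 = -1.
Coefficient = 12 · 2 · (-1) = -24.

-24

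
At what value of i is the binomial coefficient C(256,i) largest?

128

C(256,i) is maximized at i = 256/2 = 128.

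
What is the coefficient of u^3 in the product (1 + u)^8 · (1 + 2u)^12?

Coefficient of u^3 = Σ_{j} C(8,j)·1^j·C(12,3-j)·2^(3-j) for j from 0 to 3.
= 1760 + 2112 + 672 + 56 = 4600.

4600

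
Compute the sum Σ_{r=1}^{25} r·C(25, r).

Differentiating (1+x)^25 and setting x=1: Σ r·C(25,r) = 25·2^24 = 419430400.

419430400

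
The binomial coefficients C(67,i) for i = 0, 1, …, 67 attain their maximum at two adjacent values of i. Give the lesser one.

33

For odd n = 67, C(67,i) peaks at i = (n−1)/2 and (n+1)/2; the lesser is 33.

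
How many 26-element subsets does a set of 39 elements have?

8122425444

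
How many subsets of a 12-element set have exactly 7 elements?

Choose the 7 positions: C(12,7) = 792.

792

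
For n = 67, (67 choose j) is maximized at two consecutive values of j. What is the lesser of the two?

For odd n = 67, C(67,j) peaks at j = (n−1)/2 and (n+1)/2; the lesser is 33.

33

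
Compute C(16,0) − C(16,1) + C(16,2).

105

The partial alternating sum Σ_{k=0}^{2} (−1)^k C(16,k) = (−1)^2 C(15,2) = 105.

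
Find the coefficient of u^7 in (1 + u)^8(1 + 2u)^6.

Coefficient of u^7 = Σ_{j} C(8,j)·1^j·C(6,7-j)·2^(7-j) for j from 1 to 7.
= 512 + 5376 + 13440 + 11200 + 3360 + 336 + 8 = 34232.

34232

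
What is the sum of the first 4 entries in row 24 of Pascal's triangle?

2325

1 + 24 + 276 + 2024 = 2325.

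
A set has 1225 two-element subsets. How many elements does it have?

50

n(n−1)/2 = 1225 ⇒ n(n−1) = 2450. Since 50·49 = 2450, n = 50.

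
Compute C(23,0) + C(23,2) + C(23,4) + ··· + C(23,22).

4194304

Even-j terms of row 23 sum to 2^22 = 4194304.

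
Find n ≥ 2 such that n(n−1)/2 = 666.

37

n(n−1)/2 = 666 ⇒ n(n−1) = 1332. Since 37·36 = 1332, n = 37.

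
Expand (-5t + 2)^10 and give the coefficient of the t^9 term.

The general term is C(10,j)·(-5t)^j·(2)^(10-j); the t^9 term has j = 9.
C(10,9) = 10.
Coefficient = C(10,9) · (-5)^9 · 2^1 = 10 · (-1953125) · 2 = -39062500.

-39062500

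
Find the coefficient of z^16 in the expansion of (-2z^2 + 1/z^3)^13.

-159744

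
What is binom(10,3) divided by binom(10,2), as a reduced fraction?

8/3

C(n,k+1)/C(n,k) = (n−k)/(k+1) = (10−2)/(2+1) = 8/3.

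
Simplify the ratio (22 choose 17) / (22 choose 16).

6/17

C(n,k+1)/C(n,k) = (n−k)/(k+1) = (22−16)/(16+1) = 6/17.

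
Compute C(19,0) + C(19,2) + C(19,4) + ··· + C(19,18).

Even-k terms of row 19 sum to 2^18 = 262144.

262144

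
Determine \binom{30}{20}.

30045015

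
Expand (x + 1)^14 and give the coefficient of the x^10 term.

The general term is C(14,j)·(x)^j·(1)^(14-j); the x^10 term has j = 10.
C(14,10) = 1001.
Coefficient = C(14,10) = 1001.

1001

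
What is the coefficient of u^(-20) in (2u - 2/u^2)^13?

-638976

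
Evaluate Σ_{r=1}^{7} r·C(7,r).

Since r·C(7,r) = 7·C(6,r−1), the sum is 7·2^6 = 7·64 = 448.

448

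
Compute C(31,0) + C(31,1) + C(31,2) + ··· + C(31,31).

2147483648

Setting x = 1 in (1+x)^31 gives Σ C(31,j) = 2^31 = 2147483648.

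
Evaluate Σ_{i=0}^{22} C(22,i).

4194304

Setting x = 1 in (1+x)^22 gives Σ C(22,i) = 2^22 = 4194304.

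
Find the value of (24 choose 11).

2496144

C(24,11) = (24·23·22·21·20·19·18·17·16·15·14) / 11! = 99638080819200 / 39916800 = 2496144.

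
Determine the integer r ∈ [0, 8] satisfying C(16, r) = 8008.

C(16,r) increases on 0 ≤ r ≤ 8. C(16,5) = 4368 and C(16,6) = 8008, so r = 6.

6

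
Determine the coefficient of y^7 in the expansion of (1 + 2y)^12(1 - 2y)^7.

Coefficient of y^7 = Σ_{j} C(12,j)·2^j·C(7,7-j)·(-2)^(7-j) for j from 0 to 7.
= (-128) + 10752 + (-177408) + 985600 + (-2217600) + 2128896 + (-827904) + 101376 = 3584.

3584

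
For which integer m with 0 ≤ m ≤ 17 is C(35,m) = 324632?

5

C(35,m) increases on 0 ≤ m ≤ 17. C(35,4) = 52360 and C(35,5) = 324632, so m = 5.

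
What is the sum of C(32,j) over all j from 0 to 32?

Setting x = 1 in (1+x)^32 gives Σ C(32,j) = 2^32 = 4294967296.

4294967296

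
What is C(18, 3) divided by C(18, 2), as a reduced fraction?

16/3

C(n,k+1)/C(n,k) = (n−k)/(k+1) = (18−2)/(2+1) = 16/3.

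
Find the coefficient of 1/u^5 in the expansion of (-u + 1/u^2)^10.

General term: C(10,j)·(-u)^j·(1/u^2)^(10-j), with u-exponent 1j − 2(10−j) = 3j − 20.
Set 3j − 20 = -5: j = 5.
C(10,5) = 252; (-1)^5 = -1; 1^5 = 1.
Coefficient = 252 · (-1) · 1 = -252.

-252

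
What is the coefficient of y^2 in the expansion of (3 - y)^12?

3897234

The general term is C(12,j)·(3)^j·(-y)^(12-j); the y^2 term has j = 10.
C(12,10) = 66.
Coefficient = C(12,10) · 3^10 = 66 · 59049 = 3897234.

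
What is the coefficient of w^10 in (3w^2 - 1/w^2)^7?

-5103

General term: C(7,j)·(3w^2)^j·(-1/w^2)^(7-j), with w-exponent 2j − 2(7−j) = 4j − 14.
Set 4j − 14 = 10: j = 6.
C(7,6) = 7; 3^6 = 729; (-1)^1 = -1.
Coefficient = 7 · 729 · (-1) = -5103.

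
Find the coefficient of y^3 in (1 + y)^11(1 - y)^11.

0

Coefficient of y^3 = Σ_{j} C(11,j)·1^j·C(11,3-j)·(-1)^(3-j) for j from 0 to 3.
= (-165) + 605 + (-605) + 165 = 0.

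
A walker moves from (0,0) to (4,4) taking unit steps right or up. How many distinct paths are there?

Each path is a sequence of 8 steps with 4 rights: C(8,4) = 70.

70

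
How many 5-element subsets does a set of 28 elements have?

98280

C(28,5) = (28·27·26·25·24) / 5! = 11793600 / 120 = 98280.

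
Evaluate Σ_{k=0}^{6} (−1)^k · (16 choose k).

The partial alternating sum Σ_{k=0}^{6} (−1)^k C(16,k) = (−1)^6 C(15,6) = 5005.

5005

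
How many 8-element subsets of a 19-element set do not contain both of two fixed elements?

All 8-subsets: C(19,8) = 75582. Those containing both fixed elements: C(17,6) = 12376.
75582 − 12376 = 63206.

63206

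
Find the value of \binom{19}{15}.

3876

C(19,15) = C(19,4) by symmetry.
C(19,4) = (19·18·17·16) / 4! = 93024 / 24 = 3876.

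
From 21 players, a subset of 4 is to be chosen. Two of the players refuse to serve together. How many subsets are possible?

All 4-subsets: C(21,4) = 5985. Those containing both fixed elements: C(19,2) = 171.
5985 − 171 = 5814.

5814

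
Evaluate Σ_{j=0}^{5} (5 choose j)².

By Vandermonde's identity, Σ C(5,j)² = C(10,5) = 252.

252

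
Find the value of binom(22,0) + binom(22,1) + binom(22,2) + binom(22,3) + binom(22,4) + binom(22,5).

35443

1 + 22 + 231 + 1540 + 7315 + 26334 = 35443.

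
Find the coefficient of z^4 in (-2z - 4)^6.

3840

The general term is C(6,j)·(-2z)^j·(-4)^(6-j); the z^4 term has j = 4.
C(6,4) = 15.
Coefficient = C(6,4) · (-2)^4 · (-4)^2 = 15 · 16 · 16 = 3840.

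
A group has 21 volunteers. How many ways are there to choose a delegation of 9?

This is C(21,9) = 293930.

293930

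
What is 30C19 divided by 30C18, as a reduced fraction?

12/19

C(n,k+1)/C(n,k) = (n−k)/(k+1) = (30−18)/(18+1) = 12/19.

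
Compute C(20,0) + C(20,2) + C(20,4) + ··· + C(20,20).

Even-k terms of row 20 sum to 2^19 = 524288.

524288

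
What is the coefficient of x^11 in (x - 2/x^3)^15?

General term: C(15,j)·(x)^j·(-2/x^3)^(15-j), with x-exponent 1j − 3(15−j) = 4j − 45.
Set 4j − 45 = 11: j = 14.
C(15,14) = 15; 1^14 = 1; (-2)^1 = -2.
Coefficient = 15 · 1 · (-2) = -30.

-30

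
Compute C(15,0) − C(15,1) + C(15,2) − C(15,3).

The partial alternating sum Σ_{k=0}^{3} (−1)^k C(15,k) = (−1)^3 C(14,3) = -364.

-364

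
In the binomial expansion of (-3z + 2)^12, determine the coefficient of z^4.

10264320

The general term is C(12,j)·(-3z)^j·(2)^(12-j); the z^4 term has j = 4.
C(12,4) = 495.
Coefficient = C(12,4) · (-3)^4 · 2^8 = 495 · 81 · 256 = 10264320.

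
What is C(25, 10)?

3268760

C(25,10) = (25·24·23·22·21·20·19·18·17·16) / 10! = 11861676288000 / 3628800 = 3268760.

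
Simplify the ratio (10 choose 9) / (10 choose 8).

2/9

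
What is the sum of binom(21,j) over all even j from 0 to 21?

1048576

Even-j terms of row 21 sum to 2^20 = 1048576.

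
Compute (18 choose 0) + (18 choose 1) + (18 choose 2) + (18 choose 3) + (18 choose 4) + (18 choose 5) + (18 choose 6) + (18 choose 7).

1 + 18 + 153 + 816 + 3060 + 8568 + 18564 + 31824 = 63004.

63004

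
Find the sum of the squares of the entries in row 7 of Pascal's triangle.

By Vandermonde's identity, Σ C(7,r)² = C(14,7) = 3432.

3432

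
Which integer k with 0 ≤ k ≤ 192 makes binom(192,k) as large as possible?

C(192,k) is maximized at k = 192/2 = 96.

96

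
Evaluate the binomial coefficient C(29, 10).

C(29,10) = (29·28·27·26·25·24·23·22·21·20) / 10! = 72684900288000 / 3628800 = 20030010.

20030010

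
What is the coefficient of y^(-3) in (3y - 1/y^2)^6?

-540

General term: C(6,j)·(3y)^j·(-1/y^2)^(6-j), with y-exponent 1j − 2(6−j) = 3j − 12.
Set 3j − 12 = -3: j = 3.
C(6,3) = 20; 3^3 = 27; (-1)^3 = -1.
Coefficient = 20 · 27 · (-1) = -540.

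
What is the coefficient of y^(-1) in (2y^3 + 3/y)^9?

314928

General term: C(9,j)·(2y^3)^j·(3/y)^(9-j), with y-exponent 3j − 1(9−j) = 4j − 9.
Set 4j − 9 = -1: j = 2.
C(9,2) = 36; 2^2 = 4; 3^7 = 2187.
Coefficient = 36 · 4 · 2187 = 314928.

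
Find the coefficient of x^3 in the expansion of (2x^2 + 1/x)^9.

2016

General term: C(9,j)·(2x^2)^j·(1/x)^(9-j), with x-exponent 2j − 1(9−j) = 3j − 9.
Set 3j − 9 = 3: j = 4.
C(9,4) = 126; 2^4 = 16; 1^5 = 1.
Coefficient = 126 · 16 · 1 = 2016.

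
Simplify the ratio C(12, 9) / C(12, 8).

4/9

C(n,k+1)/C(n,k) = (n−k)/(k+1) = (12−8)/(8+1) = 4/9.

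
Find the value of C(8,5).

56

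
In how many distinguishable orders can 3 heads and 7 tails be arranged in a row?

Choose positions for the heads: C(10,3) = 120.

120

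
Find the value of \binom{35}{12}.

834451800

C(35,12) = (35·34·33·32·31·30·29·28·27·26·25·24) / 12! = 399703747322880000 / 479001600 = 834451800.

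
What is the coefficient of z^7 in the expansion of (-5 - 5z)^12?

193359375000

The general term is C(12,j)·(-5)^j·(-5z)^(12-j); the z^7 term has j = 5.
C(12,5) = 792.
Coefficient = C(12,5) · (-5)^5 · (-5)^7 = 792 · (-3125) · (-78125) = 193359375000.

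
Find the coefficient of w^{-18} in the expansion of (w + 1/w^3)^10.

General term: C(10,j)·(w)^j·(1/w^3)^(10-j), with w-exponent 1j − 3(10−j) = 4j − 30.
Set 4j − 30 = -18: j = 3.
C(10,3) = 120; 1^3 = 1; 1^7 = 1.
Coefficient = 120 · 1 · 1 = 120.

120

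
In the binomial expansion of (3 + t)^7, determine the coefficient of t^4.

945

The general term is C(7,j)·(3)^j·(t)^(7-j); the t^4 term has j = 3.
C(7,3) = 35.
Coefficient = C(7,3) · 3^3 = 35 · 27 = 945.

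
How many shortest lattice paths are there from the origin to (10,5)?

Each path is a sequence of 15 steps with 10 rights: C(15,10) = 3003.

3003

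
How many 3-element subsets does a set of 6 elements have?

C(6,3) = (6·5·4) / 3! = 120 / 6 = 20.

20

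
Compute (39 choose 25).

C(39,25) = C(39,14) by symmetry.
C(39,14) = (39·38·37·36·35·34·33·32·31·30·29·28·27·26) / 14! = 1315041316842168115200 / 87178291200 = 15084504396.

15084504396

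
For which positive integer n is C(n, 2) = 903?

n(n−1)/2 = 903 ⇒ n(n−1) = 1806. Since 43·42 = 1806, n = 43.

43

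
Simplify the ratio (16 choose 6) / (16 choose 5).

11/6

C(n,k+1)/C(n,k) = (n−k)/(k+1) = (16−5)/(5+1) = 11/6.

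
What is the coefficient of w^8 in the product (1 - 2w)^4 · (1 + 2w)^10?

Coefficient of w^8 = Σ_{j} C(4,j)·(-2)^j·C(10,8-j)·2^(8-j) for j from 0 to 4.
= 11520 + (-122880) + 322560 + (-258048) + 53760 = 6912.

6912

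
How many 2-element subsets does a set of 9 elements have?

C(9,2) = (9·8) / 2! = 72 / 2 = 36.

36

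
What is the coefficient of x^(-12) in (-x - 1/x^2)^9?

General term: C(9,j)·(-x)^j·(-1/x^2)^(9-j), with x-exponent 1j − 2(9−j) = 3j − 18.
Set 3j − 18 = -12: j = 2.
C(9,2) = 36; (-1)^2 = 1; (-1)^7 = -1.
Coefficient = 36 · 1 · (-1) = -36.

-36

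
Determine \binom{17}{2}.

136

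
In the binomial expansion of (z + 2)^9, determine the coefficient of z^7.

The general term is C(9,j)·(z)^j·(2)^(9-j); the z^7 term has j = 7.
C(9,7) = 36.
Coefficient = C(9,7) · 2^2 = 36 · 4 = 144.

144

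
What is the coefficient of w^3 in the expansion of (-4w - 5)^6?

The general term is C(6,j)·(-4w)^j·(-5)^(6-j); the w^3 term has j = 3.
C(6,3) = 20.
Coefficient = C(6,3) · (-4)^3 · (-5)^3 = 20 · (-64) · (-125) = 160000.

160000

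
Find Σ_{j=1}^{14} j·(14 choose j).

Since j·C(14,j) = 14·C(13,j−1), the sum is 14·2^13 = 14·8192 = 114688.

114688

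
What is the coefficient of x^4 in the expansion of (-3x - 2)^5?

-810

The general term is C(5,j)·(-3x)^j·(-2)^(5-j); the x^4 term has j = 4.
C(5,4) = 5.
Coefficient = C(5,4) · (-3)^4 · (-2)^1 = 5 · 81 · (-2) = -810.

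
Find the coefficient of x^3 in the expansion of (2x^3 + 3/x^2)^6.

4320

General term: C(6,j)·(2x^3)^j·(3/x^2)^(6-j), with x-exponent 3j − 2(6−j) = 5j − 12.
Set 5j − 12 = 3: j = 3.
C(6,3) = 20; 2^3 = 8; 3^3 = 27.
Coefficient = 20 · 8 · 27 = 4320.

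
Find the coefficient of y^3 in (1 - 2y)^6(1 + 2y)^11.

-160

Coefficient of y^3 = Σ_{j} C(6,j)·(-2)^j·C(11,3-j)·2^(3-j) for j from 0 to 3.
= 1320 + (-2640) + 1320 + (-160) = -160.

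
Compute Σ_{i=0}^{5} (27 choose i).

101584

1 + 27 + 351 + 2925 + 17550 + 80730 = 101584.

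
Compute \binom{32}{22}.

64512240

C(32,22) = C(32,10) by symmetry.
C(32,10) = (32·31·30·29·28·27·26·25·24·23) / 10! = 234102016512000 / 3628800 = 64512240.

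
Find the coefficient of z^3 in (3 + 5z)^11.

135320625

The general term is C(11,j)·(3)^j·(5z)^(11-j); the z^3 term has j = 8.
C(11,8) = 165.
Coefficient = C(11,8) · 3^8 · 5^3 = 165 · 6561 · 125 = 135320625.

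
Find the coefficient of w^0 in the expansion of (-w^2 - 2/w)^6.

General term: C(6,j)·(-w^2)^j·(-2/w)^(6-j), with w-exponent 2j − 1(6−j) = 3j − 6.
Set 3j − 6 = 0: j = 2.
C(6,2) = 15; (-1)^2 = 1; (-2)^4 = 16.
Coefficient = 15 · 1 · 16 = 240.

240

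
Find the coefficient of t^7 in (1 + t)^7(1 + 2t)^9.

Coefficient of t^7 = Σ_{j} C(7,j)·1^j·C(9,7-j)·2^(7-j) for j from 0 to 7.
= 4608 + 37632 + 84672 + 70560 + 23520 + 3024 + 126 + 1 = 224143.

224143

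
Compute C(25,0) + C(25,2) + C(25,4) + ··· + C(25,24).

Half of (1+1)^25 + (1−1)^25 gives the even-index sum: 2^24 = 16777216.

16777216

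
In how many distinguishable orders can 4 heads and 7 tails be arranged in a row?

Choose positions for the heads: C(11,4) = 330.

330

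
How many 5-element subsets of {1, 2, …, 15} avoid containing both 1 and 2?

All 5-subsets: C(15,5) = 3003. Those containing both fixed elements: C(13,3) = 286.
3003 − 286 = 2717.

2717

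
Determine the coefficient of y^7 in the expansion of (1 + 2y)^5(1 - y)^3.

16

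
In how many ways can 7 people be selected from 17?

19448

This is C(17,7) = 19448.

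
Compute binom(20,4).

4845

C(20,4) = (20·19·18·17) / 4! = 116280 / 24 = 4845.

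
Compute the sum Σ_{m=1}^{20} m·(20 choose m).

10485760

Differentiating (1+x)^20 and setting x=1: Σ m·C(20,m) = 20·2^19 = 10485760.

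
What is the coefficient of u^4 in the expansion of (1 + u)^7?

The general term is C(7,j)·(1)^j·(u)^(7-j); the u^4 term has j = 3.
C(7,3) = 35.
Coefficient = C(7,3) = 35.

35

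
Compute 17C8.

24310

C(17,8) = (17·16·15·14·13·12·11·10) / 8! = 980179200 / 40320 = 24310.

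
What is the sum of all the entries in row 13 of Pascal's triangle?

8192

Setting x = 1 in (1+x)^13 gives Σ C(13,j) = 2^13 = 8192.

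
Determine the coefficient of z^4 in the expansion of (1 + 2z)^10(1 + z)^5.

10165

Coefficient of z^4 = Σ_{j} C(10,j)·2^j·C(5,4-j)·1^(4-j) for j from 0 to 4.
= 5 + 200 + 1800 + 4800 + 3360 = 10165.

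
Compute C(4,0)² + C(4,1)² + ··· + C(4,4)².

70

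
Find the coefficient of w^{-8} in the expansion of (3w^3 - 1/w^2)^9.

General term: C(9,j)·(3w^3)^j·(-1/w^2)^(9-j), with w-exponent 3j − 2(9−j) = 5j − 18.
Set 5j − 18 = -8: j = 2.
C(9,2) = 36; 3^2 = 9; (-1)^7 = -1.
Coefficient = 36 · 9 · (-1) = -324.

-324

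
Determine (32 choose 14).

471435600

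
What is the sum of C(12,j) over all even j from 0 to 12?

Even-j terms of row 12 sum to 2^11 = 2048.

2048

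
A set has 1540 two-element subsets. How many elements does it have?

56

n(n−1)/2 = 1540 ⇒ n(n−1) = 3080. Since 56·55 = 3080, n = 56.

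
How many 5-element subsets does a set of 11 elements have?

462

C(11,5) = (11·10·9·8·7) / 5! = 55440 / 120 = 462.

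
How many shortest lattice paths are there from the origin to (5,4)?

Each path is a sequence of 9 steps with 5 rights: C(9,5) = 126.

126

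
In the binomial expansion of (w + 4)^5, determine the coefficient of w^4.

20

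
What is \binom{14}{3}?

C(14,3) = (14·13·12) / 3! = 2184 / 6 = 364.

364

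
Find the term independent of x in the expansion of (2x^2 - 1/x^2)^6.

General term: C(6,j)·(2x^2)^j·(-1/x^2)^(6-j), with x-exponent 2j − 2(6−j) = 4j − 12.
Set 4j − 12 = 0: j = 3.
C(6,3) = 20; 2^3 = 8; (-1)^3 = -1.
Coefficient = 20 · 8 · (-1) = -160.

-160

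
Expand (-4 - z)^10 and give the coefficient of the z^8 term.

The general term is C(10,j)·(-4)^j·(-z)^(10-j); the z^8 term has j = 2.
C(10,2) = 45.
Coefficient = C(10,2) · (-4)^2 = 45 · 16 = 720.

720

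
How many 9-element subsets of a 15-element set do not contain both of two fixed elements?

3289

All 9-subsets: C(15,9) = 5005. Those containing both fixed elements: C(13,7) = 1716.
5005 − 1716 = 3289.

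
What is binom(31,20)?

C(31,20) = C(31,11) by symmetry.
C(31,11) = (31·30·29·28·27·26·25·24·23·22·21) / 11! = 3379847863392000 / 39916800 = 84672315.

84672315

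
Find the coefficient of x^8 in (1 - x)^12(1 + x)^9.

Coefficient of x^8 = Σ_{j} C(12,j)·(-1)^j·C(9,8-j)·1^(8-j) for j from 0 to 8.
= 9 + (-432) + 5544 + (-27720) + 62370 + (-66528) + 33264 + (-7128) + 495 = -126.

-126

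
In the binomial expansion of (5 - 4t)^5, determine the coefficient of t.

-12500

The general term is C(5,j)·(5)^j·(-4t)^(5-j); the t^1 term has j = 4.
C(5,4) = 5.
Coefficient = C(5,4) · 5^4 · (-4)^1 = 5 · 625 · (-4) = -12500.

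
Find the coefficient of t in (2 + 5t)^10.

25600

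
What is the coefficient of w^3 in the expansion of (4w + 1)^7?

2240

The general term is C(7,j)·(4w)^j·(1)^(7-j); the w^3 term has j = 3.
C(7,3) = 35.
Coefficient = C(7,3) · 4^3 = 35 · 64 = 2240.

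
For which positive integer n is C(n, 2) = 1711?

n(n−1)/2 = 1711 ⇒ n(n−1) = 3422. Since 59·58 = 3422, n = 59.

59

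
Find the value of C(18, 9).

C(18,9) = (18·17·16·15·14·13·12·11·10) / 9! = 17643225600 / 362880 = 48620.

48620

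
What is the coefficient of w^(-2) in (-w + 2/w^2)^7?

General term: C(7,j)·(-w)^j·(2/w^2)^(7-j), with w-exponent 1j − 2(7−j) = 3j − 14.
Set 3j − 14 = -2: j = 4.
C(7,4) = 35; (-1)^4 = 1; 2^3 = 8.
Coefficient = 35 · 1 · 8 = 280.

280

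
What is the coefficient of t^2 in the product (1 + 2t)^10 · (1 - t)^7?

61

Coefficient of t^2 = Σ_{j} C(10,j)·2^j·C(7,2-j)·(-1)^(2-j) for j from 0 to 2.
= 21 + (-140) + 180 = 61.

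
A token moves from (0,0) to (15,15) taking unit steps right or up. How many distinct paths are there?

155117520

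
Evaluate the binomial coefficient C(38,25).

5414950296

C(38,25) = C(38,13) by symmetry.
C(38,13) = (38·37·36·35·34·33·32·31·30·29·28·27·26) / 13! = 33719008124158156800 / 6227020800 = 5414950296.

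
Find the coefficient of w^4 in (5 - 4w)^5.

6400

The general term is C(5,j)·(5)^j·(-4w)^(5-j); the w^4 term has j = 1.
C(5,1) = 5.
Coefficient = C(5,1) · 5^1 · (-4)^4 = 5 · 5 · 256 = 6400.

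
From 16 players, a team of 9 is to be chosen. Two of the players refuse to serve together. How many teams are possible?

All 9-subsets: C(16,9) = 11440. Those containing both fixed elements: C(14,7) = 3432.
11440 − 3432 = 8008.

8008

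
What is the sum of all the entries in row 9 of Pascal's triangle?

Setting x = 1 in (1+x)^9 gives Σ C(9,i) = 2^9 = 512.

512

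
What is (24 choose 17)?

346104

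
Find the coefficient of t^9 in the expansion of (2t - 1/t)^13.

General term: C(13,j)·(2t)^j·(-1/t)^(13-j), with t-exponent 1j − 1(13−j) = 2j − 13.
Set 2j − 13 = 9: j = 11.
C(13,11) = 78; 2^11 = 2048; (-1)^2 = 1.
Coefficient = 78 · 2048 · 1 = 159744.

159744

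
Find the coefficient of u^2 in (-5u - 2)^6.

The general term is C(6,j)·(-5u)^j·(-2)^(6-j); the u^2 term has j = 2.
C(6,2) = 15.
Coefficient = C(6,2) · (-5)^2 · (-2)^4 = 15 · 25 · 16 = 6000.

6000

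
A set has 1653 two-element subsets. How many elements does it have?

58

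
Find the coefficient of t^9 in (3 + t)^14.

The general term is C(14,j)·(3)^j·(t)^(14-j); the t^9 term has j = 5.
C(14,5) = 2002.
Coefficient = C(14,5) · 3^5 = 2002 · 243 = 486486.

486486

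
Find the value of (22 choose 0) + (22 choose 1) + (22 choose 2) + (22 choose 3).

1 + 22 + 231 + 1540 = 1794.

1794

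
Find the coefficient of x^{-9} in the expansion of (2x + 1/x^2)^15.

General term: C(15,j)·(2x)^j·(1/x^2)^(15-j), with x-exponent 1j − 2(15−j) = 3j − 30.
Set 3j − 30 = -9: j = 7.
C(15,7) = 6435; 2^7 = 128; 1^8 = 1.
Coefficient = 6435 · 128 · 1 = 823680.

823680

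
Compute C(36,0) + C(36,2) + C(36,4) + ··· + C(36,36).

34359738368

Half of (1+1)^36 + (1−1)^36 gives the even-index sum: 2^35 = 34359738368.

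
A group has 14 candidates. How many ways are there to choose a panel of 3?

364

This is C(14,3) = 364.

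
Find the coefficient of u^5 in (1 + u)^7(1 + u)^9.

4368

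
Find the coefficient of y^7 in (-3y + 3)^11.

The general term is C(11,j)·(-3y)^j·(3)^(11-j); the y^7 term has j = 7.
C(11,7) = 330.
Coefficient = C(11,7) · (-3)^7 · 3^4 = 330 · (-2187) · 81 = -58458510.

-58458510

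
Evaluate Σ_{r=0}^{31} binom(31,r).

The entries of row 31 sum to 2^31 = 2147483648.

2147483648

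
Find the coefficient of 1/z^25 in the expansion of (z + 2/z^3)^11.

28160

General term: C(11,j)·(z)^j·(2/z^3)^(11-j), with z-exponent 1j − 3(11−j) = 4j − 33.
Set 4j − 33 = -25: j = 2.
C(11,2) = 55; 1^2 = 1; 2^9 = 512.
Coefficient = 55 · 1 · 512 = 28160.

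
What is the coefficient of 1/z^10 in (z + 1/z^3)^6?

15

General term: C(6,j)·(z)^j·(1/z^3)^(6-j), with z-exponent 1j − 3(6−j) = 4j − 18.
Set 4j − 18 = -10: j = 2.
C(6,2) = 15; 1^2 = 1; 1^4 = 1.
Coefficient = 15 · 1 · 1 = 15.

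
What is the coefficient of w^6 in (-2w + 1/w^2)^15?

1863680

General term: C(15,j)·(-2w)^j·(1/w^2)^(15-j), with w-exponent 1j − 2(15−j) = 3j − 30.
Set 3j − 30 = 6: j = 12.
C(15,12) = 455; (-2)^12 = 4096; 1^3 = 1.
Coefficient = 455 · 4096 · 1 = 1863680.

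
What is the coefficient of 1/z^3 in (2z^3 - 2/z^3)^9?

General term: C(9,j)·(2z^3)^j·(-2/z^3)^(9-j), with z-exponent 3j − 3(9−j) = 6j − 27.
Set 6j − 27 = -3: j = 4.
C(9,4) = 126; 2^4 = 16; (-2)^5 = -32.
Coefficient = 126 · 16 · (-32) = -64512.

-64512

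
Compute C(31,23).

7888725

C(31,23) = C(31,8) by symmetry.
C(31,8) = (31·30·29·28·27·26·25·24) / 8! = 318073392000 / 40320 = 7888725.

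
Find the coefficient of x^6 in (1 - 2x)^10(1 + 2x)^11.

-7680

Coefficient of x^6 = Σ_{j} C(10,j)·(-2)^j·C(11,6-j)·2^(6-j) for j from 0 to 6.
= 29568 + (-295680) + 950400 + (-1267200) + 739200 + (-177408) + 13440 = -7680.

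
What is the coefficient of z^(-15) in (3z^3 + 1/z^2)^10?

30

General term: C(10,j)·(3z^3)^j·(1/z^2)^(10-j), with z-exponent 3j − 2(10−j) = 5j − 20.
Set 5j − 20 = -15: j = 1.
C(10,1) = 10; 3^1 = 3; 1^9 = 1.
Coefficient = 10 · 3 · 1 = 30.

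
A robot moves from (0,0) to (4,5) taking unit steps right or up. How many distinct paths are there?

126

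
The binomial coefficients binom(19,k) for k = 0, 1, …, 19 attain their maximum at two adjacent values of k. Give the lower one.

9

For odd n = 19, C(19,k) peaks at k = (n−1)/2 and (n+1)/2; the lower is 9.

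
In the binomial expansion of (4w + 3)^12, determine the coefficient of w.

The general term is C(12,j)·(4w)^j·(3)^(12-j); the w^1 term has j = 1.
C(12,1) = 12.
Coefficient = C(12,1) · 4^1 · 3^11 = 12 · 4 · 177147 = 8503056.

8503056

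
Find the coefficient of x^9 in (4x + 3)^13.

The general term is C(13,j)·(4x)^j·(3)^(13-j); the x^9 term has j = 9.
C(13,9) = 715.
Coefficient = C(13,9) · 4^9 · 3^4 = 715 · 262144 · 81 = 15182069760.

15182069760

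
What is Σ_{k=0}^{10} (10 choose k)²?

184756

By Vandermonde's identity, Σ C(10,k)² = C(20,10) = 184756.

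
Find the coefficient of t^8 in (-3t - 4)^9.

-236196

The general term is C(9,j)·(-3t)^j·(-4)^(9-j); the t^8 term has j = 8.
C(9,8) = 9.
Coefficient = C(9,8) · (-3)^8 · (-4)^1 = 9 · 6561 · (-4) = -236196.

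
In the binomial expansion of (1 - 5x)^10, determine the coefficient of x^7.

-9375000

The general term is C(10,j)·(1)^j·(-5x)^(10-j); the x^7 term has j = 3.
C(10,3) = 120.
Coefficient = C(10,3) · (-5)^7 = 120 · (-78125) = -9375000.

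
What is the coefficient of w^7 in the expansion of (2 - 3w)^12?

The general term is C(12,j)·(2)^j·(-3w)^(12-j); the w^7 term has j = 5.
C(12,5) = 792.
Coefficient = C(12,5) · 2^5 · (-3)^7 = 792 · 32 · (-2187) = -55427328.

-55427328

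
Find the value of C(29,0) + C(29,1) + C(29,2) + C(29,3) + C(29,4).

27841

1 + 29 + 406 + 3654 + 23751 = 27841.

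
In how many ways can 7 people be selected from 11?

This is C(11,7) = 330.

330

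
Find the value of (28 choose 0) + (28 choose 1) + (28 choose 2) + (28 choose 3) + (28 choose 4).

24158

1 + 28 + 378 + 3276 + 20475 = 24158.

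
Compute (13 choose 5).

C(13,5) = (13·12·11·10·9) / 5! = 154440 / 120 = 1287.

1287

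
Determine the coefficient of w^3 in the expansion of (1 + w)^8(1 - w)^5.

-14

Coefficient of w^3 = Σ_{j} C(8,j)·1^j·C(5,3-j)·(-1)^(3-j) for j from 0 to 3.
= (-10) + 80 + (-140) + 56 = -14.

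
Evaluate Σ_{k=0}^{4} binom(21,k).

1 + 21 + 210 + 1330 + 5985 = 7547.

7547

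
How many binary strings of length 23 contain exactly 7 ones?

Choose the 7 positions: C(23,7) = 245157.

245157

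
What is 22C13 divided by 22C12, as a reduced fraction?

C(n,k+1)/C(n,k) = (n−k)/(k+1) = (22−12)/(12+1) = 10/13.

10/13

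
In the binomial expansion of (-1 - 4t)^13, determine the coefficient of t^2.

The general term is C(13,j)·(-1)^j·(-4t)^(13-j); the t^2 term has j = 11.
C(13,11) = 78.
Coefficient = C(13,11) · (-1)^11 · (-4)^2 = 78 · (-1) · 16 = -1248.

-1248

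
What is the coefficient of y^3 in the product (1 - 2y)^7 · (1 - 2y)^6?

(1 - 2y)^7(1 - 2y)^6 = (1 - 2y)^13, so the coefficient of y^3 is C(13,3)·(-2)^3 = 286·-8 = -2288.

-2288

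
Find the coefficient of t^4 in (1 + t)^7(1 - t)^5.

5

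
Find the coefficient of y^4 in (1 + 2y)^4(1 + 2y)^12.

29120

Coefficient of y^4 = Σ_{j} C(4,j)·2^j·C(12,4-j)·2^(4-j) for j from 0 to 4.
= 7920 + 14080 + 6336 + 768 + 16 = 29120.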